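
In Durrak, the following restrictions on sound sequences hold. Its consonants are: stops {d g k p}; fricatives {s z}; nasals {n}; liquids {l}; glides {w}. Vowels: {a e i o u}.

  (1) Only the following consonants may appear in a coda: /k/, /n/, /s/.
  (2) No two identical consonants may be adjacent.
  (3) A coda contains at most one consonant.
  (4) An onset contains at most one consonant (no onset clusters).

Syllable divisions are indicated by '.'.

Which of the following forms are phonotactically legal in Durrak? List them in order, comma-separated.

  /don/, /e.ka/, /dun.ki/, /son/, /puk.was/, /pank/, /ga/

/don/ — σ1 onset /d/, coda /n/ ok → phonotactically legal
/e.ka/ — σ1 onset /∅/, coda /∅/ ok; σ2 onset /k/, coda /∅/ ok → phonotactically legal
/dun.ki/ — σ1 onset /d/, coda /n/ ok; σ2 onset /k/, coda /∅/ ok → phonotactically legal
/son/ — σ1 onset /s/, coda /n/ ok → phonotactically legal
/puk.was/ — σ1 onset /p/, coda /k/ ok; σ2 onset /w/, coda /s/ ok → phonotactically legal
/pank/ — violates constraint 3: syllable 1 coda /nk/ has 2 consonants (> 1) → phonotactically illegal
/ga/ — σ1 onset /g/, coda /∅/ ok → phonotactically legal

/don/, /e.ka/, /dun.ki/, /son/, /puk.was/, /ga/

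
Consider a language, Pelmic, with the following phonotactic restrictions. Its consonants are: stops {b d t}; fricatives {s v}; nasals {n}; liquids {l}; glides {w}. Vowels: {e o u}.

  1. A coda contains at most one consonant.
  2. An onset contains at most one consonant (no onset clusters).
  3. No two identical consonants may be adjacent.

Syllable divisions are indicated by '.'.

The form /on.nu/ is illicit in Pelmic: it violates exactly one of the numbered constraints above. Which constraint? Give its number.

/on.nu/: adjacent identical consonants /nn/.
This is a violation of constraint 3: "No two identical consonants may be adjacent."
The remaining constraints (1, 2) are satisfied.

3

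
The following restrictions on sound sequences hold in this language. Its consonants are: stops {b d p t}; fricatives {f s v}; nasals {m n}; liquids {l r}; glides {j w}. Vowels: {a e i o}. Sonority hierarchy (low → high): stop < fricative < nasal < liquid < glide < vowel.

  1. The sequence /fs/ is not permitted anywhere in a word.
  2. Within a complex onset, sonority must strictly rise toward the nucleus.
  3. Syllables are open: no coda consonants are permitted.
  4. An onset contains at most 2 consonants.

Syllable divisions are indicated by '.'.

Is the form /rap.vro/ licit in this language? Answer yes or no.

/rap.vro/ — violates constraint 3: syllable 1 coda /p/ has 1 consonant (> 0) → illicit

no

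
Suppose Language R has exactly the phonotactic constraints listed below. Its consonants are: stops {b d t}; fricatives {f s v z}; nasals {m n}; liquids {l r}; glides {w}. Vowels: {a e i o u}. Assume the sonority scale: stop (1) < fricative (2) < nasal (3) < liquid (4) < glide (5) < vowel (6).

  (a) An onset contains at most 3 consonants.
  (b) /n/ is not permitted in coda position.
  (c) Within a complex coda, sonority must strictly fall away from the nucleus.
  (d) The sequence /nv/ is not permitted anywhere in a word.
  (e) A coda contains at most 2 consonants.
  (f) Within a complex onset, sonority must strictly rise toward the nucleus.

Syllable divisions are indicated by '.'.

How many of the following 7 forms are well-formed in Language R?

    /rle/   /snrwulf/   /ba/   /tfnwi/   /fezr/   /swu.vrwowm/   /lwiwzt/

2

/rle/ — violates constraint (f): syllable 1 onset /rl/: /r/ (liquid, 4) → /l/ (liquid, 4) does not rise → ill-formed
/snrwulf/ — violates constraint (a): syllable 1 onset /snrw/ has 4 consonants (> 3) → ill-formed
/ba/ — σ1 onset /b/, coda /∅/ ok → well-formed
/tfnwi/ — violates constraint (a): syllable 1 onset /tfnw/ has 4 consonants (> 3) → ill-formed
/fezr/ — violates constraint (c): syllable 1 coda /zr/: /z/ (fricative, 2) → /r/ (liquid, 4) does not fall → ill-formed
/swu.vrwowm/ — σ1 onset /sw/ (2→5 rises), coda /∅/ ok; σ2 onset /vrw/ (2→4→5 rises), coda /wm/ (5→3 falls) ok → well-formed
/lwiwzt/ — violates constraint (e): syllable 1 coda /wzt/ has 3 consonants (> 2) → ill-formed
Well-formed: /ba/, /swu.vrwowm/ → 2.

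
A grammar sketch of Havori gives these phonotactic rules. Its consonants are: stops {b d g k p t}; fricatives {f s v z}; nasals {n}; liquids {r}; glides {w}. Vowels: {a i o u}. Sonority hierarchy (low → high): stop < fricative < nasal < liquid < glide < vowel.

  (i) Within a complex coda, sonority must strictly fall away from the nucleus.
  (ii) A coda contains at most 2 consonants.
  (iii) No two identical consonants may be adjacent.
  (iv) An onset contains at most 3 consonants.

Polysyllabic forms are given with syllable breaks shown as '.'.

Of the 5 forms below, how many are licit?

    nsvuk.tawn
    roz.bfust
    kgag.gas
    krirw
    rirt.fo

nsvuk.tawn — σ1 onset /nsv/ (3C), coda /k/ ok; σ2 onset /t/, coda /wn/ (5→3 falls) ok → licit
roz.bfust — σ1 onset /r/, coda /z/ ok; σ2 onset /bf/ (2C), coda /st/ (2→1 falls) ok → licit
kgag.gas — violates constraint (iii): adjacent identical consonants /gg/ → illicit
krirw — violates constraint (i): syllable 1 coda /rw/: /r/ (liquid, 4) → /w/ (glide, 5) does not fall → illicit
rirt.fo — σ1 onset /r/, coda /rt/ (4→1 falls) ok; σ2 onset /f/, coda /∅/ ok → licit
Licit: nsvuk.tawn, roz.bfust, rirt.fo → 3.

3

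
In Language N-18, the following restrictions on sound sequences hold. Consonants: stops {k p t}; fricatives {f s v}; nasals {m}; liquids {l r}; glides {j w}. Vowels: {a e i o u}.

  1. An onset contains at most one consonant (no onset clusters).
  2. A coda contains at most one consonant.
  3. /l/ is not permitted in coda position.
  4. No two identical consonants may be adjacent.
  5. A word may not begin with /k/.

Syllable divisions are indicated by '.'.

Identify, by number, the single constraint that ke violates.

ke: word begins with /k/.
This is a violation of constraint 5: "A word may not begin with /k/."
The remaining constraints (1, 2, 3, 4) are satisfied.

5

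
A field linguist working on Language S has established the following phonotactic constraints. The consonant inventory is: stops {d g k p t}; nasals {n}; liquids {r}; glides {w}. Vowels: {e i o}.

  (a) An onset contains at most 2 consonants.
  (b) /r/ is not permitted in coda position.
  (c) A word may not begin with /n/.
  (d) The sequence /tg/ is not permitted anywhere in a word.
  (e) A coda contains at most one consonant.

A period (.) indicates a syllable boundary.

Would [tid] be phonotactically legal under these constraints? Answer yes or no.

yes

[tid] — σ1 onset /t/, coda /d/ ok → phonotactically legal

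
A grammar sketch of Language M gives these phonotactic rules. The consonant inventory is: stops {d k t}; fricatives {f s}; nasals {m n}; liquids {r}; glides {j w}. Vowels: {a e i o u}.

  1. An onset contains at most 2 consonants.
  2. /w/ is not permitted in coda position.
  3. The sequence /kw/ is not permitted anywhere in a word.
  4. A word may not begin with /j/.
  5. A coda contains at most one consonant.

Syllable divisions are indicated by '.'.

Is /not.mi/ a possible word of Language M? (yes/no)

/not.mi/ — σ1 onset /n/, coda /t/ ok; σ2 onset /m/, coda /∅/ ok → phonotactically legal

yes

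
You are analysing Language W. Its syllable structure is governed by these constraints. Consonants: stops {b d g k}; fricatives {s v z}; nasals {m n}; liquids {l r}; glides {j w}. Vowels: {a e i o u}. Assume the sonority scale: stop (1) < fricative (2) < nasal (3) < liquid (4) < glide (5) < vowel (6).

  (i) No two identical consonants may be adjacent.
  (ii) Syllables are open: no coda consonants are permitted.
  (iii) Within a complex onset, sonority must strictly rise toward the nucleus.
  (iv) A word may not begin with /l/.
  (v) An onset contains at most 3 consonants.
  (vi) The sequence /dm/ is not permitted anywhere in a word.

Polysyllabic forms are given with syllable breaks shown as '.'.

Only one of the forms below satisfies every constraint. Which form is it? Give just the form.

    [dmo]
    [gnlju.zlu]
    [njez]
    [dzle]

[dmo] — violates constraint (vi): contains banned sequence /dm/ → not permitted
[gnlju.zlu] — violates constraint (v): syllable 1 onset /gnlj/ has 4 consonants (> 3) → not permitted
[njez] — violates constraint (ii): syllable 1 coda /z/ has 1 consonant (> 0) → not permitted
[dzle] — σ1 onset /dzl/ (1→2→4 rises), coda /∅/ ok → permitted

[dzle]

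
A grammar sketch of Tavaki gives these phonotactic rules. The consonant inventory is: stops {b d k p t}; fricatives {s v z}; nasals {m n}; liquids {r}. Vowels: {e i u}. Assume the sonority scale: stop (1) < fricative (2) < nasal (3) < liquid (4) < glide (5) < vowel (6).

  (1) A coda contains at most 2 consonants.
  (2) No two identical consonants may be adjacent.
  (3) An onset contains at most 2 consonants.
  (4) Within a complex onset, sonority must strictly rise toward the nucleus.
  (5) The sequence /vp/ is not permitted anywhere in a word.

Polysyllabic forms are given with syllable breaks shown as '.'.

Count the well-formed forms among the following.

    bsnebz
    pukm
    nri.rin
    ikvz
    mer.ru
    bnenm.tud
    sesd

bsnebz — violates constraint 3: syllable 1 onset /bsn/ has 3 consonants (> 2) → ill-formed
pukm — σ1 onset /p/, coda /km/ (2C) ok → well-formed
nri.rin — σ1 onset /nr/ (3→4 rises), coda /∅/ ok; σ2 onset /r/, coda /n/ ok → well-formed
ikvz — violates constraint 1: syllable 1 coda /kvz/ has 3 consonants (> 2) → ill-formed
mer.ru — violates constraint 2: adjacent identical consonants /rr/ → ill-formed
bnenm.tud — σ1 onset /bn/ (1→3 rises), coda /nm/ (2C) ok; σ2 onset /t/, coda /d/ ok → well-formed
sesd — σ1 onset /s/, coda /sd/ (2C) ok → well-formed
Well-formed: pukm, nri.rin, bnenm.tud, sesd → 4.

4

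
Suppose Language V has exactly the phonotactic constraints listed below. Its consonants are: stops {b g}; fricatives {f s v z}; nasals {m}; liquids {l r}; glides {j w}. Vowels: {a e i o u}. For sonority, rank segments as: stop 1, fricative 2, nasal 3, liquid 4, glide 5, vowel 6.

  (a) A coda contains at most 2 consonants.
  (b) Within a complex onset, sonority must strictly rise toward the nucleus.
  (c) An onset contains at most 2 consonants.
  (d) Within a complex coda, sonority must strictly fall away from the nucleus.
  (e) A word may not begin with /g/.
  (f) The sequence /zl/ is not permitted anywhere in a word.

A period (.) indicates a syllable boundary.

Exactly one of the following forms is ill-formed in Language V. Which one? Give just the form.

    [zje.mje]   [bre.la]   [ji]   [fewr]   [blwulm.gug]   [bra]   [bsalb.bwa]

[zje.mje] — σ1 onset /zj/ (2→5 rises), coda /∅/ ok; σ2 onset /mj/ (3→5 rises), coda /∅/ ok → well-formed
[bre.la] — σ1 onset /br/ (1→4 rises), coda /∅/ ok; σ2 onset /l/, coda /∅/ ok → well-formed
[ji] — σ1 onset /j/, coda /∅/ ok → well-formed
[fewr] — σ1 onset /f/, coda /wr/ (5→4 falls) ok → well-formed
[blwulm.gug] — violates constraint (c): syllable 1 onset /blw/ has 3 consonants (> 2) → ill-formed
[bra] — σ1 onset /br/ (1→4 rises), coda /∅/ ok → well-formed
[bsalb.bwa] — σ1 onset /bs/ (1→2 rises), coda /lb/ (4→1 falls) ok; σ2 onset /bw/ (1→5 rises), coda /∅/ ok → well-formed

[blwulm.gug]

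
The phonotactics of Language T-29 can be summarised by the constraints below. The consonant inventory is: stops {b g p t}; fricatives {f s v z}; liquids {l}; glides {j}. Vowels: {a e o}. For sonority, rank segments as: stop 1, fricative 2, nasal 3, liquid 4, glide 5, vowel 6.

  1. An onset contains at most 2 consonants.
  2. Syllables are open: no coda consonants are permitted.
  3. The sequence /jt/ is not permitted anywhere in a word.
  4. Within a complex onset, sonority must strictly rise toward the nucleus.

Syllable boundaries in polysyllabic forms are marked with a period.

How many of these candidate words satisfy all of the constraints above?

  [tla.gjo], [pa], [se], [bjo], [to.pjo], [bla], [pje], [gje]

8

[tla.gjo] — σ1 onset /tl/ (1→4 rises), coda /∅/ ok; σ2 onset /gj/ (1→5 rises), coda /∅/ ok → permitted
[pa] — σ1 onset /p/, coda /∅/ ok → permitted
[se] — σ1 onset /s/, coda /∅/ ok → permitted
[bjo] — σ1 onset /bj/ (1→5 rises), coda /∅/ ok → permitted
[to.pjo] — σ1 onset /t/, coda /∅/ ok; σ2 onset /pj/ (1→5 rises), coda /∅/ ok → permitted
[bla] — σ1 onset /bl/ (1→4 rises), coda /∅/ ok → permitted
[pje] — σ1 onset /pj/ (1→5 rises), coda /∅/ ok → permitted
[gje] — σ1 onset /gj/ (1→5 rises), coda /∅/ ok → permitted
Permitted: [tla.gjo], [pa], [se], [bjo], [to.pjo], [bla], [pje], [gje] → 8.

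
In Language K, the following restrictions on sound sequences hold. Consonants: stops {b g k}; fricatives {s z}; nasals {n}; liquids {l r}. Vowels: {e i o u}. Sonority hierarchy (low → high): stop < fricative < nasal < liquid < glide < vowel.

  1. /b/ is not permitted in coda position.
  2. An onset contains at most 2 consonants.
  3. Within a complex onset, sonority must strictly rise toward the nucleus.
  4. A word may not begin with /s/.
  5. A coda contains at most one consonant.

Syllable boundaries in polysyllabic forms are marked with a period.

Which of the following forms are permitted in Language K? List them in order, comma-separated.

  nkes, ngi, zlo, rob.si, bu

zlo, bu

nkes — violates constraint 3: syllable 1 onset /nk/: /n/ (nasal, 3) → /k/ (stop, 1) does not rise → not permitted
ngi — violates constraint 3: syllable 1 onset /ng/: /n/ (nasal, 3) → /g/ (stop, 1) does not rise → not permitted
zlo — σ1 onset /zl/ (2→4 rises), coda /∅/ ok → permitted
rob.si — violates constraint 1: syllable 1 coda contains /b/ → not permitted
bu — σ1 onset /b/, coda /∅/ ok → permitted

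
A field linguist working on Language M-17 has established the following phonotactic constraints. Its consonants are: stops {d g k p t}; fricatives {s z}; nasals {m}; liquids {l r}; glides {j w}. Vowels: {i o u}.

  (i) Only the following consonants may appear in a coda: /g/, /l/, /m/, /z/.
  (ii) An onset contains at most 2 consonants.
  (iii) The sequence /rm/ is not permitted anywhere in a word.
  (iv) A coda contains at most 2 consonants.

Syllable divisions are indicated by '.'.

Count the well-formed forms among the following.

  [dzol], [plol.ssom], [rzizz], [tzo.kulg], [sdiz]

5

[dzol] — σ1 onset /dz/ (2C), coda /l/ ok → well-formed
[plol.ssom] — σ1 onset /pl/ (2C), coda /l/ ok; σ2 onset /ss/ (2C), coda /m/ ok → well-formed
[rzizz] — σ1 onset /rz/ (2C), coda /zz/ (2C) ok → well-formed
[tzo.kulg] — σ1 onset /tz/ (2C), coda /∅/ ok; σ2 onset /k/, coda /lg/ (2C) ok → well-formed
[sdiz] — σ1 onset /sd/ (2C), coda /z/ ok → well-formed
Well-formed: [dzol], [plol.ssom], [rzizz], [tzo.kulg], [sdiz] → 5.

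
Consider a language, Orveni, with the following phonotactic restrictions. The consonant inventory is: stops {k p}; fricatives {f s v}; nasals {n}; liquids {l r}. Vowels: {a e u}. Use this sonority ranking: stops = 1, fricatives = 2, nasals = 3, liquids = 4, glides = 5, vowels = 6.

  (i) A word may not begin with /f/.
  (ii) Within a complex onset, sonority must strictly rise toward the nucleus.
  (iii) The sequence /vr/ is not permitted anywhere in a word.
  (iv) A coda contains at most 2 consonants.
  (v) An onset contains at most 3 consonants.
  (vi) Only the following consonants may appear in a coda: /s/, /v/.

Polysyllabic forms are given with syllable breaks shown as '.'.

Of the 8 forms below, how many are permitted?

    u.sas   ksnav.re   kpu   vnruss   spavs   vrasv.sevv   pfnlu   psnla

u.sas — σ1 onset /∅/, coda /∅/ ok; σ2 onset /s/, coda /s/ ok → permitted
ksnav.re — violates constraint (iii): contains banned sequence /vr/ → not permitted
kpu — violates constraint (ii): syllable 1 onset /kp/: /k/ (stop, 1) → /p/ (stop, 1) does not rise → not permitted
vnruss — σ1 onset /vnr/ (2→3→4 rises), coda /ss/ (2C) ok → permitted
spavs — violates constraint (ii): syllable 1 onset /sp/: /s/ (fricative, 2) → /p/ (stop, 1) does not rise → not permitted
vrasv.sevv — violates constraint (iii): contains banned sequence /vr/ → not permitted
pfnlu — violates constraint (v): syllable 1 onset /pfnl/ has 4 consonants (> 3) → not permitted
psnla — violates constraint (v): syllable 1 onset /psnl/ has 4 consonants (> 3) → not permitted
Permitted: u.sas, vnruss → 2.

2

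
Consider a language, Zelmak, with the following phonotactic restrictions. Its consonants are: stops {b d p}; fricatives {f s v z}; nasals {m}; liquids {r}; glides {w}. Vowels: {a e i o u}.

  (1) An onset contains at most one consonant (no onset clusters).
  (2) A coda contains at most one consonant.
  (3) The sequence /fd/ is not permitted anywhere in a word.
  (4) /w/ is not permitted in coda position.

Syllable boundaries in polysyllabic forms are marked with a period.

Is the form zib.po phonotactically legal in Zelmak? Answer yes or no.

zib.po — σ1 onset /z/, coda /b/ ok; σ2 onset /p/, coda /∅/ ok → phonotactically legal

yes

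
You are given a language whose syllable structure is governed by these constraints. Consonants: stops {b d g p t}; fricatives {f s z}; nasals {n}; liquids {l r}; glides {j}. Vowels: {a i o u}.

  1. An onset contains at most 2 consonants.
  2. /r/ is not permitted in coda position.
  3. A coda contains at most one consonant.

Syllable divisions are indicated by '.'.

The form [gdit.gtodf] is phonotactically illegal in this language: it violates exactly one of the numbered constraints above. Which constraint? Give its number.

3

[gdit.gtodf]: syllable 2 coda /df/ has 2 consonants (> 1).
This is a violation of constraint 3: "A coda contains at most one consonant."
The remaining constraints (1, 2) are satisfied.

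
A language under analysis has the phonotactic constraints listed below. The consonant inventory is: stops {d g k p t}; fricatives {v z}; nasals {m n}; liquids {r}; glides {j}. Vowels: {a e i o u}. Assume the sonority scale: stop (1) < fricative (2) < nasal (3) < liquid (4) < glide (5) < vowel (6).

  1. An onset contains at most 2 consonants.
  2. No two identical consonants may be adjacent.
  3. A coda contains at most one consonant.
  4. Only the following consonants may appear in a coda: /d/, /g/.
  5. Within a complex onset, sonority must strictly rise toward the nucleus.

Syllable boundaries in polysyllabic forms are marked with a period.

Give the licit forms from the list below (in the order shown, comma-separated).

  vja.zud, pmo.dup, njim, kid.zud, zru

vja.zud — σ1 onset /vj/ (2→5 rises), coda /∅/ ok; σ2 onset /z/, coda /d/ ok → licit
pmo.dup — violates constraint 4: syllable 2 coda contains /p/, which is not a licensed coda consonant → illicit
njim — violates constraint 4: syllable 1 coda contains /m/, which is not a licensed coda consonant → illicit
kid.zud — σ1 onset /k/, coda /d/ ok; σ2 onset /z/, coda /d/ ok → licit
zru — σ1 onset /zr/ (2→4 rises), coda /∅/ ok → licit

vja.zud, kid.zud, zru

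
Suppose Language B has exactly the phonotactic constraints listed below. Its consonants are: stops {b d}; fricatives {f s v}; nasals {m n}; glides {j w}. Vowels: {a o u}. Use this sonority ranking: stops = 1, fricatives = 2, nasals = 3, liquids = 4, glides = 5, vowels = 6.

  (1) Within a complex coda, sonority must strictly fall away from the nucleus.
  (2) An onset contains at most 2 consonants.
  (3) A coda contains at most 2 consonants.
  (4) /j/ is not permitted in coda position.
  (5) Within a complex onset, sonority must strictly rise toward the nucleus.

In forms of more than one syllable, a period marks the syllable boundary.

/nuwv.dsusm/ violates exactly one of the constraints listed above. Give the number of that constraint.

/nuwv.dsusm/: syllable 2 coda /sm/: /s/ (fricative, 2) → /m/ (nasal, 3) does not fall.
This is a violation of constraint 1: "Within a complex coda, sonority must strictly fall away from the nucleus."
The remaining constraints (2, 3, 4, 5) are satisfied.

1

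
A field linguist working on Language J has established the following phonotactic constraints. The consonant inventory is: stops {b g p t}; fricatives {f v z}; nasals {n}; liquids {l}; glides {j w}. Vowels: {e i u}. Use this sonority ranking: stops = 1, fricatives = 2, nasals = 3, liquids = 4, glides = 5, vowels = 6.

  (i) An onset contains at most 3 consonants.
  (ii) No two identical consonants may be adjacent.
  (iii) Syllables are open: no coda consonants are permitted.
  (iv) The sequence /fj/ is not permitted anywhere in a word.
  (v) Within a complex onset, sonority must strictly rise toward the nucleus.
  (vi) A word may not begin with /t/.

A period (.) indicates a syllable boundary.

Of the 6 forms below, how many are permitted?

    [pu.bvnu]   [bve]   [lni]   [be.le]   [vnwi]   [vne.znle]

5

[pu.bvnu] — σ1 onset /p/, coda /∅/ ok; σ2 onset /bvn/ (1→2→3 rises), coda /∅/ ok → permitted
[bve] — σ1 onset /bv/ (1→2 rises), coda /∅/ ok → permitted
[lni] — violates constraint (v): syllable 1 onset /ln/: /l/ (liquid, 4) → /n/ (nasal, 3) does not rise → not permitted
[be.le] — σ1 onset /b/, coda /∅/ ok; σ2 onset /l/, coda /∅/ ok → permitted
[vnwi] — σ1 onset /vnw/ (2→3→5 rises), coda /∅/ ok → permitted
[vne.znle] — σ1 onset /vn/ (2→3 rises), coda /∅/ ok; σ2 onset /znl/ (2→3→4 rises), coda /∅/ ok → permitted
Permitted: [pu.bvnu], [bve], [be.le], [vnwi], [vne.znle] → 5.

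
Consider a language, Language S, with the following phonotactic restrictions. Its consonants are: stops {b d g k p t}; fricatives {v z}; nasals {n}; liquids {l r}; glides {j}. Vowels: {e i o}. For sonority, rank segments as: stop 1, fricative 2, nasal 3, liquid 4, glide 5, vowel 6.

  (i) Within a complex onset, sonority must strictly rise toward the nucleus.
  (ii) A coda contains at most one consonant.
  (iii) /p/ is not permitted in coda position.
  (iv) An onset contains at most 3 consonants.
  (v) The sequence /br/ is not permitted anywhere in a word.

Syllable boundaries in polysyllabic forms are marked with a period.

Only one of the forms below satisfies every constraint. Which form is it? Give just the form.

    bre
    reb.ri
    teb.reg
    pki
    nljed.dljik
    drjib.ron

bre — violates constraint (v): contains banned sequence /br/ → not permitted
reb.ri — violates constraint (v): contains banned sequence /br/ → not permitted
teb.reg — violates constraint (v): contains banned sequence /br/ → not permitted
pki — violates constraint (i): syllable 1 onset /pk/: /p/ (stop, 1) → /k/ (stop, 1) does not rise → not permitted
nljed.dljik — σ1 onset /nlj/ (3→4→5 rises), coda /d/ ok; σ2 onset /dlj/ (1→4→5 rises), coda /k/ ok → permitted
drjib.ron — violates constraint (v): contains banned sequence /br/ → not permitted

nljed.dljik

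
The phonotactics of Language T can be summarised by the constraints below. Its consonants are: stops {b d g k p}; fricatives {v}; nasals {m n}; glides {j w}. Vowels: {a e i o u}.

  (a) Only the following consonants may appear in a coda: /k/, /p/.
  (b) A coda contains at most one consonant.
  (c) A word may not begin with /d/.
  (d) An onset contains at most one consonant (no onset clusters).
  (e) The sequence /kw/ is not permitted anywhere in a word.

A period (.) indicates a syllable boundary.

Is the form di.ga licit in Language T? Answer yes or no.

di.ga — violates constraint (c): word begins with /d/ → illicit

no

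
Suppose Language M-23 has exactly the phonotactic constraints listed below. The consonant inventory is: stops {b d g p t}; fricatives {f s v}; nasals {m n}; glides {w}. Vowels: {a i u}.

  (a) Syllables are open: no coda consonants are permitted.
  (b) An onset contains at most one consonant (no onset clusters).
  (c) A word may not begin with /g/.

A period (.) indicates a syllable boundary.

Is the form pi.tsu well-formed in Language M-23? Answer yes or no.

no

pi.tsu — violates constraint (b): syllable 2 onset /ts/ has 2 consonants (> 1) → ill-formed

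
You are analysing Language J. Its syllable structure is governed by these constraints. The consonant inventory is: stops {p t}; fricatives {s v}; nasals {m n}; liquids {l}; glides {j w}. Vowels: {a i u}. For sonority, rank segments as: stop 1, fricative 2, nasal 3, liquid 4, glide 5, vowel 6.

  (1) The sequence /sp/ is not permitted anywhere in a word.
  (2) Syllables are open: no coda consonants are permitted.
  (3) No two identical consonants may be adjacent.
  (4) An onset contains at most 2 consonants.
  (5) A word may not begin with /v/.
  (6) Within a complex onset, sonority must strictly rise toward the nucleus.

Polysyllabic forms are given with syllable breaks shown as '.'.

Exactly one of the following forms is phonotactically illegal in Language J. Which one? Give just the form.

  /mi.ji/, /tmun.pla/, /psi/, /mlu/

/mi.ji/ — σ1 onset /m/, coda /∅/ ok; σ2 onset /j/, coda /∅/ ok → phonotactically legal
/tmun.pla/ — violates constraint 2: syllable 1 coda /n/ has 1 consonant (> 0) → phonotactically illegal
/psi/ — σ1 onset /ps/ (1→2 rises), coda /∅/ ok → phonotactically legal
/mlu/ — σ1 onset /ml/ (3→4 rises), coda /∅/ ok → phonotactically legal

/tmun.pla/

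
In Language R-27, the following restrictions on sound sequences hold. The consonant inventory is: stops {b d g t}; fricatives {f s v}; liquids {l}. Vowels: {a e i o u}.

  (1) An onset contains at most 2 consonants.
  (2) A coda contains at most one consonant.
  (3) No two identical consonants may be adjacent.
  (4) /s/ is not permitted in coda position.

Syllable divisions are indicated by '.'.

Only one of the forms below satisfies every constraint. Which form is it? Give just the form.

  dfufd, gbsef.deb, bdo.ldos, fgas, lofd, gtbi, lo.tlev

dfufd — violates constraint 2: syllable 1 coda /fd/ has 2 consonants (> 1) → phonotactically illegal
gbsef.deb — violates constraint 1: syllable 1 onset /gbs/ has 3 consonants (> 2) → phonotactically illegal
bdo.ldos — violates constraint 4: syllable 2 coda contains /s/ → phonotactically illegal
fgas — violates constraint 4: syllable 1 coda contains /s/ → phonotactically illegal
lofd — violates constraint 2: syllable 1 coda /fd/ has 2 consonants (> 1) → phonotactically illegal
gtbi — violates constraint 1: syllable 1 onset /gtb/ has 3 consonants (> 2) → phonotactically illegal
lo.tlev — σ1 onset /l/, coda /∅/ ok; σ2 onset /tl/ (2C), coda /v/ ok → phonotactically legal

lo.tlev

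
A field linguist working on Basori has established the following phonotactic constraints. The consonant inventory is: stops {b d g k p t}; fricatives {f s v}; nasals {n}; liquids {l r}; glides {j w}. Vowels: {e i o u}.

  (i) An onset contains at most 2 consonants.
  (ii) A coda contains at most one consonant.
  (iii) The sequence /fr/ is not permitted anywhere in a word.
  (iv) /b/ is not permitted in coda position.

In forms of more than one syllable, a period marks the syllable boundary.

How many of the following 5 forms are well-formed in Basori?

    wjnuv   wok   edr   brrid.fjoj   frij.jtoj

wjnuv — violates constraint (i): syllable 1 onset /wjn/ has 3 consonants (> 2) → ill-formed
wok — σ1 onset /w/, coda /k/ ok → well-formed
edr — violates constraint (ii): syllable 1 coda /dr/ has 2 consonants (> 1) → ill-formed
brrid.fjoj — violates constraint (i): syllable 1 onset /brr/ has 3 consonants (> 2) → ill-formed
frij.jtoj — violates constraint (iii): contains banned sequence /fr/ → ill-formed
Well-formed: wok → 1.

1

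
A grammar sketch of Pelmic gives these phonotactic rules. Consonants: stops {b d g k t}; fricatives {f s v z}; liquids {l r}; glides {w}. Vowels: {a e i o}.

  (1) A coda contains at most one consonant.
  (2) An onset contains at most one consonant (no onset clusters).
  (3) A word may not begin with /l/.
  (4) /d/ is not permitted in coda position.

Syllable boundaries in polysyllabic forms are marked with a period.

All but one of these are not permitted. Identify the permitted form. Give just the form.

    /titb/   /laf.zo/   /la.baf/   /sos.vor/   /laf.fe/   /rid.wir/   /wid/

/sos.vor/

/titb/ — violates constraint 1: syllable 1 coda /tb/ has 2 consonants (> 1) → not permitted
/laf.zo/ — violates constraint 3: word begins with /l/ → not permitted
/la.baf/ — violates constraint 3: word begins with /l/ → not permitted
/sos.vor/ — σ1 onset /s/, coda /s/ ok; σ2 onset /v/, coda /r/ ok → permitted
/laf.fe/ — violates constraint 3: word begins with /l/ → not permitted
/rid.wir/ — violates constraint 4: syllable 1 coda contains /d/ → not permitted
/wid/ — violates constraint 4: syllable 1 coda contains /d/ → not permitted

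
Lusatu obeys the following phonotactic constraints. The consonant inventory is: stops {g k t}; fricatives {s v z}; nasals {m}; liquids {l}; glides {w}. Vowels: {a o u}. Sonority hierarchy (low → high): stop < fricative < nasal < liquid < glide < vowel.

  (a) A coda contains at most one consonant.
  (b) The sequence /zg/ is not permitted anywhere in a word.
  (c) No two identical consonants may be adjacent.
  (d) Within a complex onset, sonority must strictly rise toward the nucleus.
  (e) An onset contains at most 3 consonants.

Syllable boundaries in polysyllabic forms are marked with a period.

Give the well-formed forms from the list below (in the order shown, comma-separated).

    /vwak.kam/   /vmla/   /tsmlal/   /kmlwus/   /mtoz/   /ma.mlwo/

/vwak.kam/ — violates constraint (c): adjacent identical consonants /kk/ → ill-formed
/vmla/ — σ1 onset /vml/ (2→3→4 rises), coda /∅/ ok → well-formed
/tsmlal/ — violates constraint (e): syllable 1 onset /tsml/ has 4 consonants (> 3) → ill-formed
/kmlwus/ — violates constraint (e): syllable 1 onset /kmlw/ has 4 consonants (> 3) → ill-formed
/mtoz/ — violates constraint (d): syllable 1 onset /mt/: /m/ (nasal, 3) → /t/ (stop, 1) does not rise → ill-formed
/ma.mlwo/ — σ1 onset /m/, coda /∅/ ok; σ2 onset /mlw/ (3→4→5 rises), coda /∅/ ok → well-formed

/vmla/, /ma.mlwo/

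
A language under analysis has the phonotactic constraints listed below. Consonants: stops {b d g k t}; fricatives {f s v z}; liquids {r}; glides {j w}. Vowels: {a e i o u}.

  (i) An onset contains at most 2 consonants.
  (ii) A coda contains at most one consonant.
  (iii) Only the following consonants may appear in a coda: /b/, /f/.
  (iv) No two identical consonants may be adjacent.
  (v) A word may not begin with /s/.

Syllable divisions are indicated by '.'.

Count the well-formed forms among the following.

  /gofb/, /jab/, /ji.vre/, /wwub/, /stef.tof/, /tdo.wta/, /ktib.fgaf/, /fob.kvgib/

/gofb/ — violates constraint (ii): syllable 1 coda /fb/ has 2 consonants (> 1) → ill-formed
/jab/ — σ1 onset /j/, coda /b/ ok → well-formed
/ji.vre/ — σ1 onset /j/, coda /∅/ ok; σ2 onset /vr/ (2C), coda /∅/ ok → well-formed
/wwub/ — violates constraint (iv): adjacent identical consonants /ww/ → ill-formed
/stef.tof/ — violates constraint (v): word begins with /s/ → ill-formed
/tdo.wta/ — σ1 onset /td/ (2C), coda /∅/ ok; σ2 onset /wt/ (2C), coda /∅/ ok → well-formed
/ktib.fgaf/ — σ1 onset /kt/ (2C), coda /b/ ok; σ2 onset /fg/ (2C), coda /f/ ok → well-formed
/fob.kvgib/ — violates constraint (i): syllable 2 onset /kvg/ has 3 consonants (> 2) → ill-formed
Well-formed: /jab/, /ji.vre/, /tdo.wta/, /ktib.fgaf/ → 4.

4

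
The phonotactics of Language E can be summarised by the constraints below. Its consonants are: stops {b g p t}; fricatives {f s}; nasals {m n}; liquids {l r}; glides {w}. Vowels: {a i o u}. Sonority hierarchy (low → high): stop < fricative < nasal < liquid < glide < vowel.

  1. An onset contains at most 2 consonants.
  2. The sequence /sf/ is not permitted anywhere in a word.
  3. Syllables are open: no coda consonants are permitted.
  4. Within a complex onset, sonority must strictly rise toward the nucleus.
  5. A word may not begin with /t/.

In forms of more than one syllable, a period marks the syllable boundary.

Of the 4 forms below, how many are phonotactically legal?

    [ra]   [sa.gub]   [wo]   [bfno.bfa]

2

[ra] — σ1 onset /r/, coda /∅/ ok → phonotactically legal
[sa.gub] — violates constraint 3: syllable 2 coda /b/ has 1 consonant (> 0) → phonotactically illegal
[wo] — σ1 onset /w/, coda /∅/ ok → phonotactically legal
[bfno.bfa] — violates constraint 1: syllable 1 onset /bfn/ has 3 consonants (> 2) → phonotactically illegal
Phonotactically legal: [ra], [wo] → 2.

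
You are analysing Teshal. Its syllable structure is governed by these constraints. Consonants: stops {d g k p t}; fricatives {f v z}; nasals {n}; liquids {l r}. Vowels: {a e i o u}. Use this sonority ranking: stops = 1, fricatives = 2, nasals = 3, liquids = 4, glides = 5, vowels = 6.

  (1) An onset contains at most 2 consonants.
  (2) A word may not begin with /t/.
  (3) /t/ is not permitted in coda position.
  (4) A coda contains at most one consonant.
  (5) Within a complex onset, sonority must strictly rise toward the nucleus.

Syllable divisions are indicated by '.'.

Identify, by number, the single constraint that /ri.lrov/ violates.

/ri.lrov/: syllable 2 onset /lr/: /l/ (liquid, 4) → /r/ (liquid, 4) does not rise.
This is a violation of constraint 5: "Within a complex onset, sonority must strictly rise toward the nucleus."
The remaining constraints (1, 2, 3, 4) are satisfied.

5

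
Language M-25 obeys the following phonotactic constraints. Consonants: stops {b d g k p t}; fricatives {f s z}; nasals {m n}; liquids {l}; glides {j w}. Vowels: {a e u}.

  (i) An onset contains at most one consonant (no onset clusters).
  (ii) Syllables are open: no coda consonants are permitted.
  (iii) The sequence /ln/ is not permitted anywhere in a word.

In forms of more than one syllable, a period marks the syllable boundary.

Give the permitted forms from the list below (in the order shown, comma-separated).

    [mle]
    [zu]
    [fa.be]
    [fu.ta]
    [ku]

[mle] — violates constraint (i): syllable 1 onset /ml/ has 2 consonants (> 1) → not permitted
[zu] — σ1 onset /z/, coda /∅/ ok → permitted
[fa.be] — σ1 onset /f/, coda /∅/ ok; σ2 onset /b/, coda /∅/ ok → permitted
[fu.ta] — σ1 onset /f/, coda /∅/ ok; σ2 onset /t/, coda /∅/ ok → permitted
[ku] — σ1 onset /k/, coda /∅/ ok → permitted

[zu], [fa.be], [fu.ta], [ku]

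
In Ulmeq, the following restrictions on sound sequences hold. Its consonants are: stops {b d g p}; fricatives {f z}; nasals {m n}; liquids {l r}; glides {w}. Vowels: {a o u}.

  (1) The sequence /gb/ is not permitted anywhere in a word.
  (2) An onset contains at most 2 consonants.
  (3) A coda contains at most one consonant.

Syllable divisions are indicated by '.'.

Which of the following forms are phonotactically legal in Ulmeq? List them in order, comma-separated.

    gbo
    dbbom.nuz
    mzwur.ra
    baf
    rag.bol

baf

gbo — violates constraint 1: contains banned sequence /gb/ → phonotactically illegal
dbbom.nuz — violates constraint 2: syllable 1 onset /dbb/ has 3 consonants (> 2) → phonotactically illegal
mzwur.ra — violates constraint 2: syllable 1 onset /mzw/ has 3 consonants (> 2) → phonotactically illegal
baf — σ1 onset /b/, coda /f/ ok → phonotactically legal
rag.bol — violates constraint 1: contains banned sequence /gb/ → phonotactically illegal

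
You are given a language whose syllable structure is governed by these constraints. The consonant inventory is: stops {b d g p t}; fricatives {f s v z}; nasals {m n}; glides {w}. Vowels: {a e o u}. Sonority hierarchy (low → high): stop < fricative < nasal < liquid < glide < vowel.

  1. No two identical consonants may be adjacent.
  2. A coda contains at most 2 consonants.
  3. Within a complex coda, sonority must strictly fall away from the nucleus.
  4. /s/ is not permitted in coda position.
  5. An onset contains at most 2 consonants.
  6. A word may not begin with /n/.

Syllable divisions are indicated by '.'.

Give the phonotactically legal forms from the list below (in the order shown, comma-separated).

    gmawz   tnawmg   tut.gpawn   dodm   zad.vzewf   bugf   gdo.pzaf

gmawz — σ1 onset /gm/ (2C), coda /wz/ (5→2 falls) ok → phonotactically legal
tnawmg — violates constraint 2: syllable 1 coda /wmg/ has 3 consonants (> 2) → phonotactically illegal
tut.gpawn — σ1 onset /t/, coda /t/ ok; σ2 onset /gp/ (2C), coda /wn/ (5→3 falls) ok → phonotactically legal
dodm — violates constraint 3: syllable 1 coda /dm/: /d/ (stop, 1) → /m/ (nasal, 3) does not fall → phonotactically illegal
zad.vzewf — σ1 onset /z/, coda /d/ ok; σ2 onset /vz/ (2C), coda /wf/ (5→2 falls) ok → phonotactically legal
bugf — violates constraint 3: syllable 1 coda /gf/: /g/ (stop, 1) → /f/ (fricative, 2) does not fall → phonotactically illegal
gdo.pzaf — σ1 onset /gd/ (2C), coda /∅/ ok; σ2 onset /pz/ (2C), coda /f/ ok → phonotactically legal

gmawz, tut.gpawn, zad.vzewf, gdo.pzaf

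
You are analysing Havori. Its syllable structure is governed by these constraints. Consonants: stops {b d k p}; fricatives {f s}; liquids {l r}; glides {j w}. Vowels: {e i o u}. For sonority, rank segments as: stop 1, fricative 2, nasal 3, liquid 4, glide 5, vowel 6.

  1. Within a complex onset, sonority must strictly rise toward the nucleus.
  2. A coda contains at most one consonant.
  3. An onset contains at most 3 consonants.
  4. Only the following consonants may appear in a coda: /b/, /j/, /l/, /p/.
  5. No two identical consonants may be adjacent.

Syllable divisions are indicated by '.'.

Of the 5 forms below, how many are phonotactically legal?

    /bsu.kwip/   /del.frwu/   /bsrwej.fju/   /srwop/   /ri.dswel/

/bsu.kwip/ — σ1 onset /bs/ (1→2 rises), coda /∅/ ok; σ2 onset /kw/ (1→5 rises), coda /p/ ok → phonotactically legal
/del.frwu/ — σ1 onset /d/, coda /l/ ok; σ2 onset /frw/ (2→4→5 rises), coda /∅/ ok → phonotactically legal
/bsrwej.fju/ — violates constraint 3: syllable 1 onset /bsrw/ has 4 consonants (> 3) → phonotactically illegal
/srwop/ — σ1 onset /srw/ (2→4→5 rises), coda /p/ ok → phonotactically legal
/ri.dswel/ — σ1 onset /r/, coda /∅/ ok; σ2 onset /dsw/ (1→2→5 rises), coda /l/ ok → phonotactically legal
Phonotactically legal: /bsu.kwip/, /del.frwu/, /srwop/, /ri.dswel/ → 4.

4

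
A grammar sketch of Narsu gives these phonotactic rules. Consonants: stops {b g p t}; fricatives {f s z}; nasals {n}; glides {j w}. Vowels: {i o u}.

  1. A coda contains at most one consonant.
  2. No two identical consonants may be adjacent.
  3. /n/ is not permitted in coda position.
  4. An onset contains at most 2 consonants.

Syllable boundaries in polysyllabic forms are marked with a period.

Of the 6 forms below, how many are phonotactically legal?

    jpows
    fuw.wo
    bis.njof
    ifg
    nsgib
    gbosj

jpows — violates constraint 1: syllable 1 coda /ws/ has 2 consonants (> 1) → phonotactically illegal
fuw.wo — violates constraint 2: adjacent identical consonants /ww/ → phonotactically illegal
bis.njof — σ1 onset /b/, coda /s/ ok; σ2 onset /nj/ (2C), coda /f/ ok → phonotactically legal
ifg — violates constraint 1: syllable 1 coda /fg/ has 2 consonants (> 1) → phonotactically illegal
nsgib — violates constraint 4: syllable 1 onset /nsg/ has 3 consonants (> 2) → phonotactically illegal
gbosj — violates constraint 1: syllable 1 coda /sj/ has 2 consonants (> 1) → phonotactically illegal
Phonotactically legal: bis.njof → 1.

1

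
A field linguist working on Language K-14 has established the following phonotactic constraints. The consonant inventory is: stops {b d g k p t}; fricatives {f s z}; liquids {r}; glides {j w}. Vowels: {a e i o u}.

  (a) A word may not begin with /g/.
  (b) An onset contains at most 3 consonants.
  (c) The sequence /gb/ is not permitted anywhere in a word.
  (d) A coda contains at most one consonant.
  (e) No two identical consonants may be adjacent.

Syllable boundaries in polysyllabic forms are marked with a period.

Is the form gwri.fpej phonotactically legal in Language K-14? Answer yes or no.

no

gwri.fpej — violates constraint (a): word begins with /g/ → phonotactically illegal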